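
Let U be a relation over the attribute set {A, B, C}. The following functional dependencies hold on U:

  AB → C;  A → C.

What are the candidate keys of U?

{A, B}

{A, B}⁺: AB→C adds C → {A, B, C}. Minimal: {B}⁺ = {B}; {A}⁺ = {A, C} — none reach the full schema.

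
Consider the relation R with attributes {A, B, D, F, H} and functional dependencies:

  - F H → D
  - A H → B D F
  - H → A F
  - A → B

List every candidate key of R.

Attribute H never appears on the right-hand side of any dependency, so H must belong to every candidate key.
{H}⁺ = {A, B, D, F, H}, which is all of the schema, so {H} is the only candidate key.

(H)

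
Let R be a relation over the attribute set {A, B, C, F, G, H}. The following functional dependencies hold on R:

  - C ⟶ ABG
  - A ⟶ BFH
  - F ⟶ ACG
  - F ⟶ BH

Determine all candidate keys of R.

{A}⁺: A→BFH adds B, F, H; F→ACG adds C, G → {A, B, C, F, G, H}.
{C}⁺: C→ABG adds A, B, G; A→BFH adds F, H → {A, B, C, F, G, H}.
{F}⁺: F→ACG adds A, C, G; F→BH adds B, H → {A, B, C, F, G, H}.

(A); (C); (F)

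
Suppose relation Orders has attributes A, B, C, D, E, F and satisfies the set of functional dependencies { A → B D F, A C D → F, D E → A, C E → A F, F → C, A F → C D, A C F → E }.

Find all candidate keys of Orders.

A, CE, DE, EF

{A}⁺: A→BDF adds B, D, F; F→C adds C; ACF→E adds E → {A, B, C, D, E, F}.
{C, E}⁺: CE→AF adds A, F; AF→CD adds D; A→BDF adds B → {A, B, C, D, E, F}. Minimal: {E}⁺ = {E}; {C}⁺ = {C} — none reach the full schema.
{D, E}⁺: DE→A adds A; A→BDF adds B, F; F→C adds C → {A, B, C, D, E, F}. Minimal: {E}⁺ = {E}; {D}⁺ = {D} — none reach the full schema.
{E, F}⁺: F→C adds C; CE→AF adds A; AF→CD adds D; A→BDF adds B → {A, B, C, D, E, F}. Minimal: {F}⁺ = {C, F}; {E}⁺ = {E} — none reach the full schema.
Any other superkey contains one of these as a subset, so there are no further candidate keys.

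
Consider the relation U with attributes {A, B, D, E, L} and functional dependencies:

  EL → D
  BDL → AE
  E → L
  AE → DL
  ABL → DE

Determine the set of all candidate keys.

{B, E}⁺: E→L adds L; EL→D adds D; BDL→AE adds A → {A, B, D, E, L}. Minimal: {E}⁺ = {D, E, L}; {B}⁺ = {B} — none reach the full schema.
{A, B, L}⁺: ABL→DE adds D, E → {A, B, D, E, L}. Minimal: {B, L}⁺ = {B, L}; {A, L}⁺ = {A, L}; {A, B}⁺ = {A, B} — none reach the full schema.
{B, D, L}⁺: BDL→AE adds A, E → {A, B, D, E, L}. Minimal: {D, L}⁺ = {D, L}; {B, L}⁺ = {B, L}; {B, D}⁺ = {B, D} — none reach the full schema.

(B, E), (A, B, L), (B, D, L)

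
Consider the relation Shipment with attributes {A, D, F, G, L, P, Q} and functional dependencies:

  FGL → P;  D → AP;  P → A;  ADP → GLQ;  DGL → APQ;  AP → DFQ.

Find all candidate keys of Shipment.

(D), (P), (F, G, L)

{D}⁺: D→AP adds A, P; ADP→GLQ adds G, L, Q; AP→DFQ adds F → {A, D, F, G, L, P, Q}.
{P}⁺: P→A adds A; AP→DFQ adds D, F, Q; ADP→GLQ adds G, L → {A, D, F, G, L, P, Q}.
{F, G, L}⁺: FGL→P adds P; P→A adds A; AP→DFQ adds D, Q → {A, D, F, G, L, P, Q}.
Any other superkey contains one of these as a subset, so there are no further candidate keys.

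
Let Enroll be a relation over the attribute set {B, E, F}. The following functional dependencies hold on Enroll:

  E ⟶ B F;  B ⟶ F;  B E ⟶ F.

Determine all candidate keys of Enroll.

Attribute E never appears on the right-hand side of any dependency, so E must belong to every candidate key.
{E}⁺ = {B, E, F}, which is all of the schema, so {E} is the only candidate key.

{E}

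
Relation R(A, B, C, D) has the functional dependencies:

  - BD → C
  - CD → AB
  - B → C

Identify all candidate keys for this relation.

Attribute D never appears on the right-hand side of any dependency, so D must belong to every candidate key.
{D}⁺ = {D}, which is not all of the schema, so we must add further attributes.
{B, D}⁺: BD→C adds C; CD→AB adds A → {A, B, C, D}.
{C, D}⁺: CD→AB adds A, B → {A, B, C, D}.
Any other superkey contains one of these as a subset, so there are no further candidate keys.

{B, D}, {C, D}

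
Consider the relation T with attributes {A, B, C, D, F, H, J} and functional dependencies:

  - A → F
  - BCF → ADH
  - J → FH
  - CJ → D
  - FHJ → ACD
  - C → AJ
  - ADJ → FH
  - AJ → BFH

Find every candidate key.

{C}, {J}

{C}⁺: C→AJ adds A, J; AJ→BFH adds B, F, H; BCF→ADH adds D → {A, B, C, D, F, H, J}.
{J}⁺: J→FH adds F, H; FHJ→ACD adds A, C, D; AJ→BFH adds B → {A, B, C, D, F, H, J}.
Any other superkey contains one of these as a subset, so there are no further candidate keys.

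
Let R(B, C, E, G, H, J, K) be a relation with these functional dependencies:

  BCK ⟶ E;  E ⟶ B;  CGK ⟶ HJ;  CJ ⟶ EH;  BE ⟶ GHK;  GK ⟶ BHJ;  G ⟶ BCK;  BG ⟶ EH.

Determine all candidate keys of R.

{E}⁺: E→B adds B; BE→GHK adds G, H, K; GK→BHJ adds J; G→BCK adds C → {B, C, E, G, H, J, K}.
{G}⁺: G→BCK adds B, C, K; BG→EH adds E, H; CGK→HJ adds J → {B, C, E, G, H, J, K}.
{C, J}⁺: CJ→EH adds E, H; E→B adds B; BE→GHK adds G, K → {B, C, E, G, H, J, K}. Minimal: {J}⁺ = {J}; {C}⁺ = {C} — none reach the full schema.
{B, C, K}⁺: BCK→E adds E; BE→GHK adds G, H; GK→BHJ adds J → {B, C, E, G, H, J, K}. Minimal: {C, K}⁺ = {C, K}; {B, K}⁺ = {B, K}; {B, C}⁺ = {B, C} — none reach the full schema.
Any other superkey contains one of these as a subset, so there are no further candidate keys.

E; G; CJ; BCK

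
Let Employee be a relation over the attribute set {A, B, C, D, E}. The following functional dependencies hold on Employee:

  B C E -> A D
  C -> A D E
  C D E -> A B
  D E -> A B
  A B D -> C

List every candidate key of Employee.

(C), (D, E), (A, B, D)

{C}⁺: C→ADE adds A, D, E; CDE→AB adds B → {A, B, C, D, E}.
{D, E}⁺: DE→AB adds A, B; ABD→C adds C → {A, B, C, D, E}.
{A, B, D}⁺: ABD→C adds C; C→ADE adds E → {A, B, C, D, E}.
Any other superkey contains one of these as a subset, so there are no further candidate keys.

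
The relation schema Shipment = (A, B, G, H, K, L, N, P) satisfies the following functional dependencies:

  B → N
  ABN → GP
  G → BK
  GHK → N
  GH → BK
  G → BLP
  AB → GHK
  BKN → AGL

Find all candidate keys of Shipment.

{G}⁺: G→BK adds B, K; G→BLP adds L, P; B→N adds N; BKN→AGL adds A; AB→GHK adds H → {A, B, G, H, K, L, N, P}.
{A, B}⁺: B→N adds N; ABN→GP adds G, P; G→BK adds K; G→BLP adds L; AB→GHK adds H → {A, B, G, H, K, L, N, P}. Minimal: {B}⁺ = {B, N}; {A}⁺ = {A} — none reach the full schema.
{B, K}⁺: B→N adds N; BKN→AGL adds A, G, L; ABN→GP adds P; AB→GHK adds H → {A, B, G, H, K, L, N, P}. Minimal: {K}⁺ = {K}; {B}⁺ = {B, N} — none reach the full schema.
Any other superkey contains one of these as a subset, so there are no further candidate keys.

G, AB, BK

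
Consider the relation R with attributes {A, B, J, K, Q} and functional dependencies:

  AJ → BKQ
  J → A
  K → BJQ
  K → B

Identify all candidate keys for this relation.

(J); (K)

{J}⁺: J→A adds A; AJ→BKQ adds B, K, Q → {A, B, J, K, Q}.
{K}⁺: K→BJQ adds B, J, Q; J→A adds A → {A, B, J, K, Q}.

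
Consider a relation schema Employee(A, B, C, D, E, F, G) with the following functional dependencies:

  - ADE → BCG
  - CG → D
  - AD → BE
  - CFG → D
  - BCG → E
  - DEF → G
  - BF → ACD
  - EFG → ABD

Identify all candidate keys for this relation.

Attribute F never appears on the right-hand side of any dependency, so F must belong to every candidate key.
{F}⁺ = {F}, which is not all of the schema, so we must add further attributes.
{B, F}⁺: BF→ACD adds A, C, D; AD→BE adds E; DEF→G adds G → {A, B, C, D, E, F, G}. Minimal: {F}⁺ = {F}; {B}⁺ = {B} — none reach the full schema.
{A, D, F}⁺: AD→BE adds B, E; DEF→G adds G; BF→ACD adds C → {A, B, C, D, E, F, G}. Minimal: {D, F}⁺ = {D, F}; {A, F}⁺ = {A, F}; {A, D}⁺ = {A, B, C, D, E, G} — none reach the full schema.
{D, E, F}⁺: DEF→G adds G; EFG→ABD adds A, B; ADE→BCG adds C → {A, B, C, D, E, F, G}. Minimal: {E, F}⁺ = {E, F}; {D, F}⁺ = {D, F}; {D, E}⁺ = {D, E} — none reach the full schema.
{E, F, G}⁺: EFG→ABD adds A, B, D; ADE→BCG adds C → {A, B, C, D, E, F, G}. Minimal: {F, G}⁺ = {F, G}; {E, G}⁺ = {E, G}; {E, F}⁺ = {E, F} — none reach the full schema.
{A, C, F, G}⁺: CG→D adds D; AD→BE adds B, E → {A, B, C, D, E, F, G}. Minimal: {C, F, G}⁺ = {C, D, F, G}; {A, F, G}⁺ = {A, F, G}; {A, C, G}⁺ = {A, B, C, D, E, G}; … — none reach the full schema.
Any other superkey contains one of these as a subset, so there are no further candidate keys.

{B, F}, {A, D, F}, {D, E, F}, {E, F, G}, {A, C, F, G}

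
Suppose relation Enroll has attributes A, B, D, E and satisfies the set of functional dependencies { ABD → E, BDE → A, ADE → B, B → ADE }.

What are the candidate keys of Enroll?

{B}⁺: B→ADE adds A, D, E → {A, B, D, E}.
{A, D, E}⁺: ADE→B adds B → {A, B, D, E}. Minimal: {D, E}⁺ = {D, E}; {A, E}⁺ = {A, E}; {A, D}⁺ = {A, D} — none reach the full schema.
Any other superkey contains one of these as a subset, so there are no further candidate keys.

B, ADE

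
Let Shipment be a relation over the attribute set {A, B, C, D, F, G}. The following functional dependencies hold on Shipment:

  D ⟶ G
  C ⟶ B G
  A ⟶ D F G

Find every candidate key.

{A, C}⁺: C→BG adds B, G; A→DFG adds D, F → {A, B, C, D, F, G}. Minimal: {C}⁺ = {B, C, G}; {A}⁺ = {A, D, F, G} — none reach the full schema.

{A, C}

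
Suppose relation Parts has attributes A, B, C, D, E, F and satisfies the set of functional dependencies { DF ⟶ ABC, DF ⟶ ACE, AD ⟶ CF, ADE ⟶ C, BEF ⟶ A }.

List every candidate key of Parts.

{A, D}⁺: AD→CF adds C, F; DF→ABC adds B; DF→ACE adds E → {A, B, C, D, E, F}. Minimal: {D}⁺ = {D}; {A}⁺ = {A} — none reach the full schema.
{D, F}⁺: DF→ABC adds A, B, C; DF→ACE adds E → {A, B, C, D, E, F}. Minimal: {F}⁺ = {F}; {D}⁺ = {D} — none reach the full schema.

(A, D); (D, F)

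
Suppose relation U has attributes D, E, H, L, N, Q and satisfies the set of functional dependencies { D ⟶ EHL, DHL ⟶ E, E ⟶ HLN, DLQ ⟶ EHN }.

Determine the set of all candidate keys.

{D, Q}

Attributes D, Q never appear on any right-hand side, so every candidate key must contain {D, Q}.
{D, Q}⁺ = {D, E, H, L, N, Q}, which is all of the schema, so {D, Q} is the only candidate key.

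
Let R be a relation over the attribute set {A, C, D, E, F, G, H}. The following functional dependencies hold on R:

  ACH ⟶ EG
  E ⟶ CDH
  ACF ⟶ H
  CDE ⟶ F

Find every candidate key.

{A, E}⁺: E→CDH adds C, D, H; CDE→F adds F; ACH→EG adds G → {A, C, D, E, F, G, H}. Minimal: {E}⁺ = {C, D, E, F, H}; {A}⁺ = {A} — none reach the full schema.
{A, C, F}⁺: ACF→H adds H; ACH→EG adds E, G; E→CDH adds D → {A, C, D, E, F, G, H}. Minimal: {C, F}⁺ = {C, F}; {A, F}⁺ = {A, F}; {A, C}⁺ = {A, C} — none reach the full schema.
{A, C, H}⁺: ACH→EG adds E, G; E→CDH adds D; CDE→F adds F → {A, C, D, E, F, G, H}. Minimal: {C, H}⁺ = {C, H}; {A, H}⁺ = {A, H}; {A, C}⁺ = {A, C} — none reach the full schema.

{A, E}, {A, C, F}, {A, C, H}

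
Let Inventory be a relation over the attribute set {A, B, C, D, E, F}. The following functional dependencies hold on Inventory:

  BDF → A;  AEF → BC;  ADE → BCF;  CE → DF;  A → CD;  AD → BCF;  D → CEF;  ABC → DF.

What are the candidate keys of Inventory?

(A), (B, D), (B, C, E)

{A}⁺: A→CD adds C, D; AD→BCF adds B, F; D→CEF adds E → {A, B, C, D, E, F}.
{B, D}⁺: D→CEF adds C, E, F; BDF→A adds A → {A, B, C, D, E, F}. Minimal: {D}⁺ = {C, D, E, F}; {B}⁺ = {B} — none reach the full schema.
{B, C, E}⁺: CE→DF adds D, F; BDF→A adds A → {A, B, C, D, E, F}. Minimal: {C, E}⁺ = {C, D, E, F}; {B, E}⁺ = {B, E}; {B, C}⁺ = {B, C} — none reach the full schema.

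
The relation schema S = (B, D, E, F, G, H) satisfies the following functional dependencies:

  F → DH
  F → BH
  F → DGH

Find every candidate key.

Attributes E, F never appear on any right-hand side, so every candidate key must contain {E, F}.
{E, F}⁺ = {B, D, E, F, G, H}, which is all of the schema, so {E, F} is the only candidate key.

{E, F}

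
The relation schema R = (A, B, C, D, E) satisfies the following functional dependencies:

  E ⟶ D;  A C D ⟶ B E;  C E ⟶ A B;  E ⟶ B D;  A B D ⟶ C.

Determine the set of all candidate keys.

AE, CE, ABD, ACD

{A, E}⁺: E→D adds D; E→BD adds B; ABD→C adds C → {A, B, C, D, E}. Minimal: {E}⁺ = {B, D, E}; {A}⁺ = {A} — none reach the full schema.
{C, E}⁺: E→D adds D; CE→AB adds A, B → {A, B, C, D, E}. Minimal: {E}⁺ = {B, D, E}; {C}⁺ = {C} — none reach the full schema.
{A, B, D}⁺: ABD→C adds C; ACD→BE adds E → {A, B, C, D, E}. Minimal: {B, D}⁺ = {B, D}; {A, D}⁺ = {A, D}; {A, B}⁺ = {A, B} — none reach the full schema.
{A, C, D}⁺: ACD→BE adds B, E → {A, B, C, D, E}. Minimal: {C, D}⁺ = {C, D}; {A, D}⁺ = {A, D}; {A, C}⁺ = {A, C} — none reach the full schema.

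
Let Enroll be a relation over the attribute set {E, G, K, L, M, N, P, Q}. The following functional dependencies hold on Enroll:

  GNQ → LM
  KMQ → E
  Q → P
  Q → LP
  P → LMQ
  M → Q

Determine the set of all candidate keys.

GKMN, GKNP, GKNQ

Attributes G, K, N never appear on any right-hand side, so every candidate key must contain {G, K, N}.
{G, K, N}⁺ = {G, K, N}, which is not all of the schema, so we must add further attributes.
{G, K, M, N}⁺: M→Q adds Q; GNQ→LM adds L; KMQ→E adds E; Q→P adds P → {E, G, K, L, M, N, P, Q}. Minimal: {K, M, N}⁺ = {E, K, L, M, N, P, Q}; {G, M, N}⁺ = {G, L, M, N, P, Q}; {G, K, N}⁺ = {G, K, N}; … — none reach the full schema.
{G, K, N, P}⁺: P→LMQ adds L, M, Q; KMQ→E adds E → {E, G, K, L, M, N, P, Q}. Minimal: {K, N, P}⁺ = {E, K, L, M, N, P, Q}; {G, N, P}⁺ = {G, L, M, N, P, Q}; {G, K, P}⁺ = {E, G, K, L, M, P, Q}; … — none reach the full schema.
{G, K, N, Q}⁺: GNQ→LM adds L, M; KMQ→E adds E; Q→P adds P → {E, G, K, L, M, N, P, Q}. Minimal: {K, N, Q}⁺ = {E, K, L, M, N, P, Q}; {G, N, Q}⁺ = {G, L, M, N, P, Q}; {G, K, Q}⁺ = {E, G, K, L, M, P, Q}; … — none reach the full schema.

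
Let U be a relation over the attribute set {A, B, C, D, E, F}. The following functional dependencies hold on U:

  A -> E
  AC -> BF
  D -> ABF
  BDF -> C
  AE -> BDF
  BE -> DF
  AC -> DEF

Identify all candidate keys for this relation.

A; D; BE

{A}⁺: A→E adds E; AE→BDF adds B, D, F; BDF→C adds C → {A, B, C, D, E, F}.
{D}⁺: D→ABF adds A, B, F; BDF→C adds C; AC→DEF adds E → {A, B, C, D, E, F}.
{B, E}⁺: BE→DF adds D, F; D→ABF adds A; BDF→C adds C → {A, B, C, D, E, F}. Minimal: {E}⁺ = {E}; {B}⁺ = {B} — none reach the full schema.
Any other superkey contains one of these as a subset, so there are no further candidate keys.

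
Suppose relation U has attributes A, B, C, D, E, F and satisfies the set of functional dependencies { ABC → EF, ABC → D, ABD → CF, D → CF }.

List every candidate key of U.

Attributes A, B never appear on any right-hand side, so every candidate key must contain {A, B}.
{A, B}⁺ = {A, B}, which is not all of the schema, so we must add further attributes.
{A, B, C}⁺: ABC→EF adds E, F; ABC→D adds D → {A, B, C, D, E, F}.
{A, B, D}⁺: ABD→CF adds C, F; ABC→EF adds E → {A, B, C, D, E, F}.
Any other superkey contains one of these as a subset, so there are no further candidate keys.

{A, B, C}; {A, B, D}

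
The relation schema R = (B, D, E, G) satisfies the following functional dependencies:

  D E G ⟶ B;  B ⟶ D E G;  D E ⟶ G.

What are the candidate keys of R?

{B}⁺: B→DEG adds D, E, G → {B, D, E, G}.
{D, E}⁺: DE→G adds G; DEG→B adds B → {B, D, E, G}. Minimal: {E}⁺ = {E}; {D}⁺ = {D} — none reach the full schema.
Any other superkey contains one of these as a subset, so there are no further candidate keys.

(B); (D, E)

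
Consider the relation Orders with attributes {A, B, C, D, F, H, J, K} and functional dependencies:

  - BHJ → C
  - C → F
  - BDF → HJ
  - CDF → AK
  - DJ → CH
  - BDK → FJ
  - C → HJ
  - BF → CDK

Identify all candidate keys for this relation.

BC, BF, BDJ, BDK, BHJ

Attribute B never appears on the right-hand side of any dependency, so B must belong to every candidate key.
{B}⁺ = {B}, which is not all of the schema, so we must add further attributes.
{B, C}⁺: C→F adds F; C→HJ adds H, J; BF→CDK adds D, K; CDF→AK adds A → {A, B, C, D, F, H, J, K}. Minimal: {C}⁺ = {C, F, H, J}; {B}⁺ = {B} — none reach the full schema.
{B, F}⁺: BF→CDK adds C, D, K; BDF→HJ adds H, J; CDF→AK adds A → {A, B, C, D, F, H, J, K}. Minimal: {F}⁺ = {F}; {B}⁺ = {B} — none reach the full schema.
{B, D, J}⁺: DJ→CH adds C, H; C→F adds F; CDF→AK adds A, K → {A, B, C, D, F, H, J, K}. Minimal: {D, J}⁺ = {A, C, D, F, H, J, K}; {B, J}⁺ = {B, J}; {B, D}⁺ = {B, D} — none reach the full schema.
{B, D, K}⁺: BDK→FJ adds F, J; BF→CDK adds C; BDF→HJ adds H; CDF→AK adds A → {A, B, C, D, F, H, J, K}. Minimal: {D, K}⁺ = {D, K}; {B, K}⁺ = {B, K}; {B, D}⁺ = {B, D} — none reach the full schema.
{B, H, J}⁺: BHJ→C adds C; C→F adds F; BF→CDK adds D, K; CDF→AK adds A → {A, B, C, D, F, H, J, K}. Minimal: {H, J}⁺ = {H, J}; {B, J}⁺ = {B, J}; {B, H}⁺ = {B, H} — none reach the full schema.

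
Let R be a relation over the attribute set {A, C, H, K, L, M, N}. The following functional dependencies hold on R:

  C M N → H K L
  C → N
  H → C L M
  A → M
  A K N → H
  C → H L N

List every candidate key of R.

{A, C}, {A, H}, {A, K, N}

Attribute A never appears on the right-hand side of any dependency, so A must belong to every candidate key.
{A}⁺ = {A, M}, which is not all of the schema, so we must add further attributes.
{A, C}⁺: C→N adds N; A→M adds M; C→HLN adds H, L; CMN→HKL adds K → {A, C, H, K, L, M, N}. Minimal: {C}⁺ = {C, H, K, L, M, N}; {A}⁺ = {A, M} — none reach the full schema.
{A, H}⁺: H→CLM adds C, L, M; C→HLN adds N; CMN→HKL adds K → {A, C, H, K, L, M, N}. Minimal: {H}⁺ = {C, H, K, L, M, N}; {A}⁺ = {A, M} — none reach the full schema.
{A, K, N}⁺: A→M adds M; AKN→H adds H; H→CLM adds C, L → {A, C, H, K, L, M, N}. Minimal: {K, N}⁺ = {K, N}; {A, N}⁺ = {A, M, N}; {A, K}⁺ = {A, K, M} — none reach the full schema.
Any other superkey contains one of these as a subset, so there are no further candidate keys.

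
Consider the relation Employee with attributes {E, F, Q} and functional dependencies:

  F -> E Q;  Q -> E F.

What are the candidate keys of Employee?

{F}, {Q}

{F}⁺: F→EQ adds E, Q → {E, F, Q}.
{Q}⁺: Q→EF adds E, F → {E, F, Q}.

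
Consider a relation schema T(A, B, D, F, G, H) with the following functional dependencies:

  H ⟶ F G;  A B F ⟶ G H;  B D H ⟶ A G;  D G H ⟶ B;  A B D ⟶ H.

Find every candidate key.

(D, H), (A, B, D)

{D, H}⁺: H→FG adds F, G; DGH→B adds B; BDH→AG adds A → {A, B, D, F, G, H}. Minimal: {H}⁺ = {F, G, H}; {D}⁺ = {D} — none reach the full schema.
{A, B, D}⁺: ABD→H adds H; H→FG adds F, G → {A, B, D, F, G, H}. Minimal: {B, D}⁺ = {B, D}; {A, D}⁺ = {A, D}; {A, B}⁺ = {A, B} — none reach the full schema.
Any other superkey contains one of these as a subset, so there are no further candidate keys.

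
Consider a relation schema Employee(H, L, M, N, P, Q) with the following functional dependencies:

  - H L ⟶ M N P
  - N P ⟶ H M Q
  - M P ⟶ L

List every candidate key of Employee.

(H, L); (N, P); (H, M, P)

{H, L}⁺: HL→MNP adds M, N, P; NP→HMQ adds Q → {H, L, M, N, P, Q}. Minimal: {L}⁺ = {L}; {H}⁺ = {H} — none reach the full schema.
{N, P}⁺: NP→HMQ adds H, M, Q; MP→L adds L → {H, L, M, N, P, Q}. Minimal: {P}⁺ = {P}; {N}⁺ = {N} — none reach the full schema.
{H, M, P}⁺: MP→L adds L; HL→MNP adds N; NP→HMQ adds Q → {H, L, M, N, P, Q}. Minimal: {M, P}⁺ = {L, M, P}; {H, P}⁺ = {H, P}; {H, M}⁺ = {H, M} — none reach the full schema.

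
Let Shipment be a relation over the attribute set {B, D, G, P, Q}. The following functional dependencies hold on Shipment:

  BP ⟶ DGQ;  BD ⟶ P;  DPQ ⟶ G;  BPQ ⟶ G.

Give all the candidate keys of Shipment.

Attribute B never appears on the right-hand side of any dependency, so B must belong to every candidate key.
{B}⁺ = {B}, which is not all of the schema, so we must add further attributes.
{B, D}⁺: BD→P adds P; BP→DGQ adds G, Q → {B, D, G, P, Q}. Minimal: {D}⁺ = {D}; {B}⁺ = {B} — none reach the full schema.
{B, P}⁺: BP→DGQ adds D, G, Q → {B, D, G, P, Q}. Minimal: {P}⁺ = {P}; {B}⁺ = {B} — none reach the full schema.
Any other superkey contains one of these as a subset, so there are no further candidate keys.

{B, D}, {B, P}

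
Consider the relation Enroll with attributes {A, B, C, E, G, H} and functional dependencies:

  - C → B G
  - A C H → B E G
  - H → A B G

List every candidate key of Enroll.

{C, H}⁺: C→BG adds B, G; H→ABG adds A; ACH→BEG adds E → {A, B, C, E, G, H}. Minimal: {H}⁺ = {A, B, G, H}; {C}⁺ = {B, C, G} — none reach the full schema.
No other minimal superkey exists.

(C, H)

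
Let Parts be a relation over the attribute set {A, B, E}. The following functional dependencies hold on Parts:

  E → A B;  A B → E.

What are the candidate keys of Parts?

E, AB

{E}⁺: E→AB adds A, B → {A, B, E}.
{A, B}⁺: AB→E adds E → {A, B, E}. Minimal: {B}⁺ = {B}; {A}⁺ = {A} — none reach the full schema.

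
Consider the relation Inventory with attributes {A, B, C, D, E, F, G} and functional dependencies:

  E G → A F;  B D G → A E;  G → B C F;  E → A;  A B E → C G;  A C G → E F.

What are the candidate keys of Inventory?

Attribute D never appears on the right-hand side of any dependency, so D must belong to every candidate key.
{D}⁺ = {D}, which is not all of the schema, so we must add further attributes.
{D, G}⁺: G→BCF adds B, C, F; BDG→AE adds A, E → {A, B, C, D, E, F, G}.
{B, D, E}⁺: E→A adds A; ABE→CG adds C, G; ACG→EF adds F → {A, B, C, D, E, F, G}.
Any other superkey contains one of these as a subset, so there are no further candidate keys.

(D, G), (B, D, E)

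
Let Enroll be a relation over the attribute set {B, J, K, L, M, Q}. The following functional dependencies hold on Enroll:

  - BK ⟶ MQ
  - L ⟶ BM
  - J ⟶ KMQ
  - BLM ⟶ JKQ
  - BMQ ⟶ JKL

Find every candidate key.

{L}; {B, J}; {B, K}; {B, M, Q}

{L}⁺: L→BM adds B, M; BLM→JKQ adds J, K, Q → {B, J, K, L, M, Q}.
{B, J}⁺: J→KMQ adds K, M, Q; BMQ→JKL adds L → {B, J, K, L, M, Q}. Minimal: {J}⁺ = {J, K, M, Q}; {B}⁺ = {B} — none reach the full schema.
{B, K}⁺: BK→MQ adds M, Q; BMQ→JKL adds J, L → {B, J, K, L, M, Q}. Minimal: {K}⁺ = {K}; {B}⁺ = {B} — none reach the full schema.
{B, M, Q}⁺: BMQ→JKL adds J, K, L → {B, J, K, L, M, Q}. Minimal: {M, Q}⁺ = {M, Q}; {B, Q}⁺ = {B, Q}; {B, M}⁺ = {B, M} — none reach the full schema.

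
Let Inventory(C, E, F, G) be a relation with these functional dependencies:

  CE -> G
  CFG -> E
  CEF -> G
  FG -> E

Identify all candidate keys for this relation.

Attributes C, F never appear on any right-hand side, so every candidate key must contain {C, F}.
{C, F}⁺ = {C, F}, which is not all of the schema, so we must add further attributes.
{C, E, F}⁺: CE→G adds G → {C, E, F, G}. Minimal: {E, F}⁺ = {E, F}; {C, F}⁺ = {C, F}; {C, E}⁺ = {C, E, G} — none reach the full schema.
{C, F, G}⁺: CFG→E adds E → {C, E, F, G}. Minimal: {F, G}⁺ = {E, F, G}; {C, G}⁺ = {C, G}; {C, F}⁺ = {C, F} — none reach the full schema.

{C, E, F}, {C, F, G}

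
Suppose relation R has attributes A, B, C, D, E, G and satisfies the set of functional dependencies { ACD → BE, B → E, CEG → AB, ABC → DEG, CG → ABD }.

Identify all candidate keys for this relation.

{C, G}, {A, B, C}, {A, C, D}

Attribute C never appears on the right-hand side of any dependency, so C must belong to every candidate key.
{C}⁺ = {C}, which is not all of the schema, so we must add further attributes.
{C, G}⁺: CG→ABD adds A, B, D; ACD→BE adds E → {A, B, C, D, E, G}. Minimal: {G}⁺ = {G}; {C}⁺ = {C} — none reach the full schema.
{A, B, C}⁺: B→E adds E; ABC→DEG adds D, G → {A, B, C, D, E, G}. Minimal: {B, C}⁺ = {B, C, E}; {A, C}⁺ = {A, C}; {A, B}⁺ = {A, B, E} — none reach the full schema.
{A, C, D}⁺: ACD→BE adds B, E; ABC→DEG adds G → {A, B, C, D, E, G}. Minimal: {C, D}⁺ = {C, D}; {A, D}⁺ = {A, D}; {A, C}⁺ = {A, C} — none reach the full schema.
Any other superkey contains one of these as a subset, so there are no further candidate keys.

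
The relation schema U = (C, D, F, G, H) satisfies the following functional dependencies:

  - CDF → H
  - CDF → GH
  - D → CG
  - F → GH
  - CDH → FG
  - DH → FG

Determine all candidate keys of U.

Attribute D never appears on the right-hand side of any dependency, so D must belong to every candidate key.
{D}⁺ = {C, D, G}, which is not all of the schema, so we must add further attributes.
{D, F}⁺: D→CG adds C, G; F→GH adds H → {C, D, F, G, H}.
{D, H}⁺: D→CG adds C, G; CDH→FG adds F → {C, D, F, G, H}.

(D, F); (D, H)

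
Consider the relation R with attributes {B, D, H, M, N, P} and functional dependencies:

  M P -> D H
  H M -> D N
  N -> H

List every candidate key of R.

BMP

Attributes B, M, P never appear on any right-hand side, so every candidate key must contain {B, M, P}.
{B, M, P}⁺ = {B, D, H, M, N, P}, which is all of the schema, so {B, M, P} is the only candidate key.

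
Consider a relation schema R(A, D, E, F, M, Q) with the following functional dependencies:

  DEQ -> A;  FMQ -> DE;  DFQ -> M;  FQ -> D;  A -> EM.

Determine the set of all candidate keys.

Attributes F, Q never appear on any right-hand side, so every candidate key must contain {F, Q}.
{F, Q}⁺ = {A, D, E, F, M, Q}, which is all of the schema, so {F, Q} is the only candidate key.

(F, Q)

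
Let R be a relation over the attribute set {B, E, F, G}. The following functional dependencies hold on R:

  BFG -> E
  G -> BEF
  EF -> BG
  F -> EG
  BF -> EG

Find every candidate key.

{F}⁺: F→EG adds E, G; G→BEF adds B → {B, E, F, G}.
{G}⁺: G→BEF adds B, E, F → {B, E, F, G}.

{F}, {G}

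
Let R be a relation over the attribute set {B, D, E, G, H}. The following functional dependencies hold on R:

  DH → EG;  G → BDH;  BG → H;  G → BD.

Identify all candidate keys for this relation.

{G}⁺: G→BDH adds B, D, H; DH→EG adds E → {B, D, E, G, H}.
{D, H}⁺: DH→EG adds E, G; G→BDH adds B → {B, D, E, G, H}.

{G}, {D, H}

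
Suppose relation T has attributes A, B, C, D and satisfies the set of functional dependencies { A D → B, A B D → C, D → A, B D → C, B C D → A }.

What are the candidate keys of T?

{D}⁺: D→A adds A; AD→B adds B; ABD→C adds C → {A, B, C, D}.
No other minimal superkey exists.

(D)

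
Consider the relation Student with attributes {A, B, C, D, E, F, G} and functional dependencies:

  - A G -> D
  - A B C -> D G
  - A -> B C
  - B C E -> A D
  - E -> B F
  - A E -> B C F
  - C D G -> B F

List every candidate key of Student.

(A, E); (C, E)

Attribute E never appears on the right-hand side of any dependency, so E must belong to every candidate key.
{E}⁺ = {B, E, F}, which is not all of the schema, so we must add further attributes.
{A, E}⁺: A→BC adds B, C; BCE→AD adds D; E→BF adds F; ABC→DG adds G → {A, B, C, D, E, F, G}.
{C, E}⁺: E→BF adds B, F; BCE→AD adds A, D; ABC→DG adds G → {A, B, C, D, E, F, G}.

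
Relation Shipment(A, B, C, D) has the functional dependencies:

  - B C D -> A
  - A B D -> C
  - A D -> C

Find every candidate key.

Attributes B, D never appear on any right-hand side, so every candidate key must contain {B, D}.
{B, D}⁺ = {B, D}, which is not all of the schema, so we must add further attributes.
{A, B, D}⁺: ABD→C adds C → {A, B, C, D}. Minimal: {B, D}⁺ = {B, D}; {A, D}⁺ = {A, C, D}; {A, B}⁺ = {A, B} — none reach the full schema.
{B, C, D}⁺: BCD→A adds A → {A, B, C, D}. Minimal: {C, D}⁺ = {C, D}; {B, D}⁺ = {B, D}; {B, C}⁺ = {B, C} — none reach the full schema.

(A, B, D), (B, C, D)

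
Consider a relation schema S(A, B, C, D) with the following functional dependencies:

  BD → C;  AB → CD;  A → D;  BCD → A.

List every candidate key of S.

{A, B}; {B, D}

Attribute B never appears on the right-hand side of any dependency, so B must belong to every candidate key.
{B}⁺ = {B}, which is not all of the schema, so we must add further attributes.
{A, B}⁺: AB→CD adds C, D → {A, B, C, D}.
{B, D}⁺: BD→C adds C; BCD→A adds A → {A, B, C, D}.
Any other superkey contains one of these as a subset, so there are no further candidate keys.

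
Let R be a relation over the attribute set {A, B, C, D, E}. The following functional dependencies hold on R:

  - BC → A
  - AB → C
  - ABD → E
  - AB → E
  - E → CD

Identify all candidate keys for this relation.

Attribute B never appears on the right-hand side of any dependency, so B must belong to every candidate key.
{B}⁺ = {B}, which is not all of the schema, so we must add further attributes.
{A, B}⁺: AB→C adds C; AB→E adds E; E→CD adds D → {A, B, C, D, E}.
{B, C}⁺: BC→A adds A; AB→E adds E; E→CD adds D → {A, B, C, D, E}.
{B, E}⁺: E→CD adds C, D; BC→A adds A → {A, B, C, D, E}.
Any other superkey contains one of these as a subset, so there are no further candidate keys.

{A, B}, {B, C}, {B, E}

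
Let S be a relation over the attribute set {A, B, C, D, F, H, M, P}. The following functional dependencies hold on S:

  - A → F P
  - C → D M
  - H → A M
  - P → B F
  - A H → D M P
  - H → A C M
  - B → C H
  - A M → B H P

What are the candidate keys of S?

{A}⁺: A→FP adds F, P; P→BF adds B; B→CH adds C, H; C→DM adds D, M → {A, B, C, D, F, H, M, P}.
{B}⁺: B→CH adds C, H; C→DM adds D, M; H→AM adds A; AH→DMP adds P; A→FP adds F → {A, B, C, D, F, H, M, P}.
{H}⁺: H→AM adds A, M; AH→DMP adds D, P; H→ACM adds C; AM→BHP adds B; A→FP adds F → {A, B, C, D, F, H, M, P}.
{P}⁺: P→BF adds B, F; B→CH adds C, H; C→DM adds D, M; H→AM adds A → {A, B, C, D, F, H, M, P}.
Any other superkey contains one of these as a subset, so there are no further candidate keys.

(A); (B); (H); (P)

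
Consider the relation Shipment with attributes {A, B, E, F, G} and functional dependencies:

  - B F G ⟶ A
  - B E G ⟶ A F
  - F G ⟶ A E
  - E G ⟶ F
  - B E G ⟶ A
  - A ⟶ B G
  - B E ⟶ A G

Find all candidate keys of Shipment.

(A, E); (A, F); (B, E); (E, G); (F, G)

{A, E}⁺: A→BG adds B, G; BEG→AF adds F → {A, B, E, F, G}. Minimal: {E}⁺ = {E}; {A}⁺ = {A, B, G} — none reach the full schema.
{A, F}⁺: A→BG adds B, G; FG→AE adds E → {A, B, E, F, G}. Minimal: {F}⁺ = {F}; {A}⁺ = {A, B, G} — none reach the full schema.
{B, E}⁺: BE→AG adds A, G; BEG→AF adds F → {A, B, E, F, G}. Minimal: {E}⁺ = {E}; {B}⁺ = {B} — none reach the full schema.
{E, G}⁺: EG→F adds F; FG→AE adds A; A→BG adds B → {A, B, E, F, G}. Minimal: {G}⁺ = {G}; {E}⁺ = {E} — none reach the full schema.
{F, G}⁺: FG→AE adds A, E; A→BG adds B → {A, B, E, F, G}. Minimal: {G}⁺ = {G}; {F}⁺ = {F} — none reach the full schema.
Any other superkey contains one of these as a subset, so there are no further candidate keys.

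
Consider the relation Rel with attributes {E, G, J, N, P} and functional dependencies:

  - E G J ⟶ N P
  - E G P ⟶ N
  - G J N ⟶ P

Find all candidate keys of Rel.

{E, G, J}

Attributes E, G, J never appear on any right-hand side, so every candidate key must contain {E, G, J}.
{E, G, J}⁺ = {E, G, J, N, P}, which is all of the schema, so {E, G, J} is the only candidate key.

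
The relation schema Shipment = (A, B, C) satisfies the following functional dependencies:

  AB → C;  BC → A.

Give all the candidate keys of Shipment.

{A, B}⁺: AB→C adds C → {A, B, C}. Minimal: {B}⁺ = {B}; {A}⁺ = {A} — none reach the full schema.
{B, C}⁺: BC→A adds A → {A, B, C}. Minimal: {C}⁺ = {C}; {B}⁺ = {B} — none reach the full schema.
Any other superkey contains one of these as a subset, so there are no further candidate keys.

(A, B); (B, C)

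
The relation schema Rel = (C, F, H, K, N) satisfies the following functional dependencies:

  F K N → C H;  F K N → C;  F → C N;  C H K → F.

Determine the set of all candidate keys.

Attribute K never appears on the right-hand side of any dependency, so K must belong to every candidate key.
{K}⁺ = {K}, which is not all of the schema, so we must add further attributes.
{F, K}⁺: F→CN adds C, N; FKN→CH adds H → {C, F, H, K, N}. Minimal: {K}⁺ = {K}; {F}⁺ = {C, F, N} — none reach the full schema.
{C, H, K}⁺: CHK→F adds F; F→CN adds N → {C, F, H, K, N}. Minimal: {H, K}⁺ = {H, K}; {C, K}⁺ = {C, K}; {C, H}⁺ = {C, H} — none reach the full schema.

(F, K), (C, H, K)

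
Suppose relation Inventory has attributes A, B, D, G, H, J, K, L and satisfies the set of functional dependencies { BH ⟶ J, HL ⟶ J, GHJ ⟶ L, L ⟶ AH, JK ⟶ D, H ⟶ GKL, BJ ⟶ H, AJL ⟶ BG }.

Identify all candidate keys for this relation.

{H}⁺: H→GKL adds G, K, L; HL→J adds J; L→AH adds A; JK→D adds D; AJL→BG adds B → {A, B, D, G, H, J, K, L}.
{L}⁺: L→AH adds A, H; H→GKL adds G, K; HL→J adds J; JK→D adds D; AJL→BG adds B → {A, B, D, G, H, J, K, L}.
{B, J}⁺: BJ→H adds H; H→GKL adds G, K, L; L→AH adds A; JK→D adds D → {A, B, D, G, H, J, K, L}. Minimal: {J}⁺ = {J}; {B}⁺ = {B} — none reach the full schema.

(H), (L), (B, J)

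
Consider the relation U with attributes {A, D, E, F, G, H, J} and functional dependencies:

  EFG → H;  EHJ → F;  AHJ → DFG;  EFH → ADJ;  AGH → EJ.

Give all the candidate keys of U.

{A, G, H}⁺: AGH→EJ adds E, J; EHJ→F adds F; AHJ→DFG adds D → {A, D, E, F, G, H, J}. Minimal: {G, H}⁺ = {G, H}; {A, H}⁺ = {A, H}; {A, G}⁺ = {A, G} — none reach the full schema.
{A, H, J}⁺: AHJ→DFG adds D, F, G; AGH→EJ adds E → {A, D, E, F, G, H, J}. Minimal: {H, J}⁺ = {H, J}; {A, J}⁺ = {A, J}; {A, H}⁺ = {A, H} — none reach the full schema.
{E, F, G}⁺: EFG→H adds H; EFH→ADJ adds A, D, J → {A, D, E, F, G, H, J}. Minimal: {F, G}⁺ = {F, G}; {E, G}⁺ = {E, G}; {E, F}⁺ = {E, F} — none reach the full schema.
{E, F, H}⁺: EFH→ADJ adds A, D, J; AHJ→DFG adds G → {A, D, E, F, G, H, J}. Minimal: {F, H}⁺ = {F, H}; {E, H}⁺ = {E, H}; {E, F}⁺ = {E, F} — none reach the full schema.
{E, H, J}⁺: EHJ→F adds F; EFH→ADJ adds A, D; AHJ→DFG adds G → {A, D, E, F, G, H, J}. Minimal: {H, J}⁺ = {H, J}; {E, J}⁺ = {E, J}; {E, H}⁺ = {E, H} — none reach the full schema.

{A, G, H}, {A, H, J}, {E, F, G}, {E, F, H}, {E, H, J}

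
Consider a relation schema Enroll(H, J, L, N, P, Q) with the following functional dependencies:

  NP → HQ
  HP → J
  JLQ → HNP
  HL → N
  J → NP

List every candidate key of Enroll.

{J, L}; {H, L, P}; {L, N, P}

Attribute L never appears on the right-hand side of any dependency, so L must belong to every candidate key.
{L}⁺ = {L}, which is not all of the schema, so we must add further attributes.
{J, L}⁺: J→NP adds N, P; NP→HQ adds H, Q → {H, J, L, N, P, Q}. Minimal: {L}⁺ = {L}; {J}⁺ = {H, J, N, P, Q} — none reach the full schema.
{H, L, P}⁺: HP→J adds J; HL→N adds N; NP→HQ adds Q → {H, J, L, N, P, Q}. Minimal: {L, P}⁺ = {L, P}; {H, P}⁺ = {H, J, N, P, Q}; {H, L}⁺ = {H, L, N} — none reach the full schema.
{L, N, P}⁺: NP→HQ adds H, Q; HP→J adds J → {H, J, L, N, P, Q}. Minimal: {N, P}⁺ = {H, J, N, P, Q}; {L, P}⁺ = {L, P}; {L, N}⁺ = {L, N} — none reach the full schema.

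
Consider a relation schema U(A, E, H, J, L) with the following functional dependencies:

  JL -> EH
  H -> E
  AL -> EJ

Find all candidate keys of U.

{A, L}⁺: AL→EJ adds E, J; JL→EH adds H → {A, E, H, J, L}. Minimal: {L}⁺ = {L}; {A}⁺ = {A} — none reach the full schema.
No other minimal superkey exists.

{A, L}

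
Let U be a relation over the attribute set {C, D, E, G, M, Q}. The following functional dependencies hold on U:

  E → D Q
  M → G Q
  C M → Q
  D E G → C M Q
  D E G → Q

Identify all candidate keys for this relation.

Attribute E never appears on the right-hand side of any dependency, so E must belong to every candidate key.
{E}⁺ = {D, E, Q}, which is not all of the schema, so we must add further attributes.
{E, G}⁺: E→DQ adds D, Q; DEG→CMQ adds C, M → {C, D, E, G, M, Q}. Minimal: {G}⁺ = {G}; {E}⁺ = {D, E, Q} — none reach the full schema.
{E, M}⁺: E→DQ adds D, Q; M→GQ adds G; DEG→CMQ adds C → {C, D, E, G, M, Q}. Minimal: {M}⁺ = {G, M, Q}; {E}⁺ = {D, E, Q} — none reach the full schema.
Any other superkey contains one of these as a subset, so there are no further candidate keys.

{E, G}, {E, M}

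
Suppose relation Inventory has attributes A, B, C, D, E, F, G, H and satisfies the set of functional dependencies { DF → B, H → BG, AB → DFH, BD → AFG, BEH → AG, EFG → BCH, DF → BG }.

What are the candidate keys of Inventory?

{E, H}, {A, B, E}, {B, D, E}, {D, E, F}, {E, F, G}

Attribute E never appears on the right-hand side of any dependency, so E must belong to every candidate key.
{E}⁺ = {E}, which is not all of the schema, so we must add further attributes.
{E, H}⁺: H→BG adds B, G; BEH→AG adds A; AB→DFH adds D, F; EFG→BCH adds C → {A, B, C, D, E, F, G, H}.
{A, B, E}⁺: AB→DFH adds D, F, H; BD→AFG adds G; EFG→BCH adds C → {A, B, C, D, E, F, G, H}.
{B, D, E}⁺: BD→AFG adds A, F, G; EFG→BCH adds C, H → {A, B, C, D, E, F, G, H}.
{D, E, F}⁺: DF→B adds B; BD→AFG adds A, G; EFG→BCH adds C, H → {A, B, C, D, E, F, G, H}.
{E, F, G}⁺: EFG→BCH adds B, C, H; BEH→AG adds A; AB→DFH adds D → {A, B, C, D, E, F, G, H}.
Any other superkey contains one of these as a subset, so there are no further candidate keys.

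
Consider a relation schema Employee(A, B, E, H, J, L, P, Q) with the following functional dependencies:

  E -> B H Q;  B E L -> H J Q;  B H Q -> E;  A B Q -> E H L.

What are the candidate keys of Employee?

{A, E, P}⁺: E→BHQ adds B, H, Q; ABQ→EHL adds L; BEL→HJQ adds J → {A, B, E, H, J, L, P, Q}. Minimal: {E, P}⁺ = {B, E, H, P, Q}; {A, P}⁺ = {A, P}; {A, E}⁺ = {A, B, E, H, J, L, Q} — none reach the full schema.
{A, B, P, Q}⁺: ABQ→EHL adds E, H, L; BEL→HJQ adds J → {A, B, E, H, J, L, P, Q}. Minimal: {B, P, Q}⁺ = {B, P, Q}; {A, P, Q}⁺ = {A, P, Q}; {A, B, Q}⁺ = {A, B, E, H, J, L, Q}; … — none reach the full schema.

(A, E, P); (A, B, P, Q)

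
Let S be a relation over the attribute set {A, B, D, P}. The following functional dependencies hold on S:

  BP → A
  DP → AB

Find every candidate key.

DP

Attributes D, P never appear on any right-hand side, so every candidate key must contain {D, P}.
{D, P}⁺ = {A, B, D, P}, which is all of the schema, so {D, P} is the only candidate key.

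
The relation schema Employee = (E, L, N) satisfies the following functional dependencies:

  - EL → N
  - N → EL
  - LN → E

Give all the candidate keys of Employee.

N, EL

{N}⁺: N→EL adds E, L → {E, L, N}.
{E, L}⁺: EL→N adds N → {E, L, N}. Minimal: {L}⁺ = {L}; {E}⁺ = {E} — none reach the full schema.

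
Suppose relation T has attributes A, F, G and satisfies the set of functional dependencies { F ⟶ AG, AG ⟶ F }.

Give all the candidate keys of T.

{F}⁺: F→AG adds A, G → {A, F, G}.
{A, G}⁺: AG→F adds F → {A, F, G}. Minimal: {G}⁺ = {G}; {A}⁺ = {A} — none reach the full schema.

(F), (A, G)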